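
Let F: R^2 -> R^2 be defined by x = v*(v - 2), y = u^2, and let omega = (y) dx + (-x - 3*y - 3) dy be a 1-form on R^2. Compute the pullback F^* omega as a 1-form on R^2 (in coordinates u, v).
F^* omega = (2*u*(-3*u^2 - v^2 + 2*v - 3)) du + (2*u^2*(v - 1)) dv

Using F^*(f dg) = (f ∘ F) d(g ∘ F), substitute each coordinate x_i by F_i(u, v) in f_i, and replace dx_i by d F_i = (∂F_i/∂u) du + (∂F_i/∂v) dv.
  For the x component: f_1(F) = u^2; d F_1 = (0) du + (2*v - 2) dv
  For the y component: f_2(F) = -3*u^2 - v^2 + 2*v - 3; d F_2 = (2*u) du + (0) dv
Combining and collecting du, dv coefficients:
  coeff of du: 2*u*(-3*u^2 - v^2 + 2*v - 3)
  coeff of dv: 2*u^2*(v - 1)
F^* omega = (2*u*(-3*u^2 - v^2 + 2*v - 3)) du + (2*u^2*(v - 1)) dv.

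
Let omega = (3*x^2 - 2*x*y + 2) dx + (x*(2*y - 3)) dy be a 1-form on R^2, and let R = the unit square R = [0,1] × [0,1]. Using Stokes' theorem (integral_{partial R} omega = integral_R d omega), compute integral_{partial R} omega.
integral_(partial R) omega = -1

Stokes: integral_partial_R omega = integral_R d omega with d omega = (∂Q/∂x - ∂P/∂y) dx ∧ dy.
  ∂Q/∂x = 2*y - 3
  ∂P/∂y = -2*x
  integrand = ∂Q/∂x - ∂P/∂y = 2*x + 2*y - 3.
Integrating over R: integral_0^1 integral_0^1 (2*x + 2*y - 3) dx dy = -1.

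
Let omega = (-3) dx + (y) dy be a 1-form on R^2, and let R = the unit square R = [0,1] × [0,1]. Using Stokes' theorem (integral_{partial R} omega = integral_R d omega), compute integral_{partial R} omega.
integral_(partial R) omega = 0

Stokes: integral_partial_R omega = integral_R d omega with d omega = (∂Q/∂x - ∂P/∂y) dx ∧ dy.
  ∂Q/∂x = 0
  ∂P/∂y = 0
  integrand = ∂Q/∂x - ∂P/∂y = 0.
Integrating over R: integral_0^1 integral_0^1 (0) dx dy = 0.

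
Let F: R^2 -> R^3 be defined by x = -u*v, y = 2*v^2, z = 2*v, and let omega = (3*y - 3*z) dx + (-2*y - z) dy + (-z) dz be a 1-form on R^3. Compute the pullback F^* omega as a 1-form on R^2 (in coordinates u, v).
F^* omega = (6*v^2*(1 - v)) du + (2*v*(-3*u*v + 3*u - 8*v^2 - 4*v - 2)) dv

Using F^*(f dg) = (f ∘ F) d(g ∘ F), substitute each coordinate x_i by F_i(u, v) in f_i, and replace dx_i by d F_i = (∂F_i/∂u) du + (∂F_i/∂v) dv.
  For the x component: f_1(F) = 6*v*(v - 1); d F_1 = (-v) du + (-u) dv
  For the y component: f_2(F) = 2*v*(-2*v - 1); d F_2 = (0) du + (4*v) dv
  For the z component: f_3(F) = -2*v; d F_3 = (0) du + (2) dv
Combining and collecting du, dv coefficients:
  coeff of du: 6*v^2*(1 - v)
  coeff of dv: 2*v*(-3*u*v + 3*u - 8*v^2 - 4*v - 2)
F^* omega = (6*v^2*(1 - v)) du + (2*v*(-3*u*v + 3*u - 8*v^2 - 4*v - 2)) dv.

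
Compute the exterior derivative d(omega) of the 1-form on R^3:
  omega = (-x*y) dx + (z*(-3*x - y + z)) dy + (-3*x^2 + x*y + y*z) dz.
d(omega) = (x - 3*z) dx ∧ dy + (-6*x + y) dx ∧ dz + (4*x + y - z) dy ∧ dz

For a 1-form omega = sum_i f_i dx_i, the exterior derivative is
  d(omega) = sum_{i < j} (∂f_j/∂x_i - ∂f_i/∂x_j) dx_i ∧ dx_j.
  coefficient of dx ∧ dy: ∂f_2/∂x - ∂f_1/∂y = ∂(z*(-3*x - y + z))/∂x - ∂(-x*y)/∂y = x - 3*z
  coefficient of dx ∧ dz: ∂f_3/∂x - ∂f_1/∂z = ∂(-3*x^2 + x*y + y*z)/∂x - ∂(-x*y)/∂z = -6*x + y
  coefficient of dy ∧ dz: ∂f_3/∂y - ∂f_2/∂z = ∂(-3*x^2 + x*y + y*z)/∂y - ∂(z*(-3*x - y + z))/∂z = 4*x + y - z
Assembling: d(omega) = (x - 3*z) dx ∧ dy + (-6*x + y) dx ∧ dz + (4*x + y - z) dy ∧ dz.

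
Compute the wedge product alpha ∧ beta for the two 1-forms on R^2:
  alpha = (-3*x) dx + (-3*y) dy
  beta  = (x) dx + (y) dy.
alpha ∧ beta = 0

Distribute the wedge, using dx_i ∧ dx_j = -dx_j ∧ dx_i and dx_i ∧ dx_i = 0. For each pair (i, j) with i < j, the coefficient of dx_i ∧ dx_j in alpha ∧ beta is (alpha_i * beta_j - alpha_j * beta_i). Collecting: alpha ∧ beta = 0.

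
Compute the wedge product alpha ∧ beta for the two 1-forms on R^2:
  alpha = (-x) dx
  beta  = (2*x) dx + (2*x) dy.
alpha ∧ beta = (-2*x^2) dx ∧ dy

Distribute the wedge, using dx_i ∧ dx_j = -dx_j ∧ dx_i and dx_i ∧ dx_i = 0. For each pair (i, j) with i < j, the coefficient of dx_i ∧ dx_j in alpha ∧ beta is (alpha_i * beta_j - alpha_j * beta_i). Collecting: alpha ∧ beta = (-2*x^2) dx ∧ dy.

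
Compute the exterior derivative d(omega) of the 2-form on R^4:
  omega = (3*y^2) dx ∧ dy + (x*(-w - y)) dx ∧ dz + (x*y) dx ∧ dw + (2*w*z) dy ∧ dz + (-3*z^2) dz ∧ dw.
d(omega) = (x) dx ∧ dy ∧ dz + (-x) dx ∧ dz ∧ dw + (-x) dx ∧ dy ∧ dw + (2*z) dy ∧ dz ∧ dw

For a 2-form omega = sum_{i<j} g_{ij} dx_i ∧ dx_j, the exterior derivative is
  d(omega) = sum_{i<j} d(g_{ij}) ∧ dx_i ∧ dx_j = sum_{i<j, k} (∂g_{ij}/∂x_k) dx_k ∧ dx_i ∧ dx_j.
Expand each term, using dx_k ∧ dx_i ∧ dx_j = sgn(permutation) dx_{(a)} ∧ dx_{(b)} ∧ dx_{(c)} with (a < b < c) sorted:
  d(x*(-w - y)) includes (∂/∂y)(x*(-w - y)) dy = (-x) dy, which multiplied by dx ∧ dz gives (x) dx ∧ dy ∧ dz
  d(x*(-w - y)) includes (∂/∂w)(x*(-w - y)) dw = (-x) dw, which multiplied by dx ∧ dz gives (-x) dx ∧ dz ∧ dw
  d(x*y) includes (∂/∂y)(x*y) dy = (x) dy, which multiplied by dx ∧ dw gives (-x) dx ∧ dy ∧ dw
  d(2*w*z) includes (∂/∂w)(2*w*z) dw = (2*z) dw, which multiplied by dy ∧ dz gives (2*z) dy ∧ dz ∧ dw
Collecting like 3-forms: d(omega) = (x) dx ∧ dy ∧ dz + (-x) dx ∧ dz ∧ dw + (-x) dx ∧ dy ∧ dw + (2*z) dy ∧ dz ∧ dw.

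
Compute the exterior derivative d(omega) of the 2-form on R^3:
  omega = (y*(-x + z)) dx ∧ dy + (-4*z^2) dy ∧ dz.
d(omega) = (y) dx ∧ dy ∧ dz

For a 2-form omega = sum_{i<j} g_{ij} dx_i ∧ dx_j, the exterior derivative is
  d(omega) = sum_{i<j} d(g_{ij}) ∧ dx_i ∧ dx_j = sum_{i<j, k} (∂g_{ij}/∂x_k) dx_k ∧ dx_i ∧ dx_j.
Expand each term, using dx_k ∧ dx_i ∧ dx_j = sgn(permutation) dx_{(a)} ∧ dx_{(b)} ∧ dx_{(c)} with (a < b < c) sorted:
  d(y*(-x + z)) includes (∂/∂z)(y*(-x + z)) dz = (y) dz, which multiplied by dx ∧ dy gives (y) dx ∧ dy ∧ dz
Collecting like 3-forms: d(omega) = (y) dx ∧ dy ∧ dz.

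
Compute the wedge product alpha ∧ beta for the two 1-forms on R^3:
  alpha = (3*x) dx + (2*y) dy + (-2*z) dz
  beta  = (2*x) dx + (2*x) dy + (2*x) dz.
alpha ∧ beta = (2*x*(3*x - 2*y)) dx ∧ dy + (2*x*(3*x + 2*z)) dx ∧ dz + (4*x*(y + z)) dy ∧ dz

Distribute the wedge, using dx_i ∧ dx_j = -dx_j ∧ dx_i and dx_i ∧ dx_i = 0. For each pair (i, j) with i < j, the coefficient of dx_i ∧ dx_j in alpha ∧ beta is (alpha_i * beta_j - alpha_j * beta_i). Collecting: alpha ∧ beta = (2*x*(3*x - 2*y)) dx ∧ dy + (2*x*(3*x + 2*z)) dx ∧ dz + (4*x*(y + z)) dy ∧ dz.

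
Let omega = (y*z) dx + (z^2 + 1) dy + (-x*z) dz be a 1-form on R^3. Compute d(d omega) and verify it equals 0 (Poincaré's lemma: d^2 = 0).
d(d omega) = 0

Step 1: d omega = sum_{i<j} (∂f_j/∂x_i - ∂f_i/∂x_j) dx_i ∧ dx_j:
  coeff of dx ∧ dy: -z
  coeff of dx ∧ dz: -y - z
  coeff of dy ∧ dz: -2*z
Step 2: Apply d again to each 2-form coefficient. The only possible 3-form in R^3 is dx ∧ dy ∧ dz, with coefficient
  ∂(coeff of dy∧dz)/∂x - ∂(coeff of dx∧dz)/∂y + ∂(coeff of dx∧dy)/∂z
  = ∂/∂x (-2*z) - ∂/∂y (-y - z) + ∂/∂z (-z).
Each of these terms simplifies to sums of mixed partials that cancel in pairs. The result is 0 (by equality of mixed partials for smooth functions — Schwarz / Clairaut).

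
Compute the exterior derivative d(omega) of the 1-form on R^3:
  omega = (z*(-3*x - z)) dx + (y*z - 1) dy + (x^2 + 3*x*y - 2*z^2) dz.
d(omega) = (5*x + 3*y + 2*z) dx ∧ dz + (3*x - y) dy ∧ dz

For a 1-form omega = sum_i f_i dx_i, the exterior derivative is
  d(omega) = sum_{i < j} (∂f_j/∂x_i - ∂f_i/∂x_j) dx_i ∧ dx_j.
  coefficient of dx ∧ dz: ∂f_3/∂x - ∂f_1/∂z = ∂(x^2 + 3*x*y - 2*z^2)/∂x - ∂(z*(-3*x - z))/∂z = 5*x + 3*y + 2*z
  coefficient of dy ∧ dz: ∂f_3/∂y - ∂f_2/∂z = ∂(x^2 + 3*x*y - 2*z^2)/∂y - ∂(y*z - 1)/∂z = 3*x - y
Assembling: d(omega) = (5*x + 3*y + 2*z) dx ∧ dz + (3*x - y) dy ∧ dz.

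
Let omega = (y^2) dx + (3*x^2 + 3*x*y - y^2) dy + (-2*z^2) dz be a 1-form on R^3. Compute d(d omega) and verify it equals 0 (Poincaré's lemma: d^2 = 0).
d(d omega) = 0

Step 1: d omega = sum_{i<j} (∂f_j/∂x_i - ∂f_i/∂x_j) dx_i ∧ dx_j:
  coeff of dx ∧ dy: 6*x + y
  coeff of dx ∧ dz: 0
  coeff of dy ∧ dz: 0
Step 2: Apply d again to each 2-form coefficient. The only possible 3-form in R^3 is dx ∧ dy ∧ dz, with coefficient
  ∂(coeff of dy∧dz)/∂x - ∂(coeff of dx∧dz)/∂y + ∂(coeff of dx∧dy)/∂z
  = ∂/∂x (0) - ∂/∂y (0) + ∂/∂z (6*x + y).
Each of these terms simplifies to sums of mixed partials that cancel in pairs. The result is 0 (by equality of mixed partials for smooth functions — Schwarz / Clairaut).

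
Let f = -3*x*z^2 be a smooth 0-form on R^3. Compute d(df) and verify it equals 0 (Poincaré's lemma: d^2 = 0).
d(df) = 0

Step 1: df = sum_i (∂f/∂x_i) dx_i = (-3*z^2) dx + (0) dy + (-6*x*z) dz.
Step 2: Apply d again. Using the 1-form formula, the coefficient of dx ∧ dy in d(df) is ∂^2 f/∂x ∂y - ∂^2 f/∂y ∂x = (0) - (0) = 0 (equality of mixed partials for smooth f).
Similarly for dx ∧ dz and dy ∧ dz — all coefficients vanish. So d(df) = 0.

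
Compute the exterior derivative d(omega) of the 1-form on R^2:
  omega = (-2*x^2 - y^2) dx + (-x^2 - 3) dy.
d(omega) = (-2*x + 2*y) dx ∧ dy

For a 1-form omega = sum_i f_i dx_i, the exterior derivative is
  d(omega) = sum_{i < j} (∂f_j/∂x_i - ∂f_i/∂x_j) dx_i ∧ dx_j.
  coefficient of dx ∧ dy: ∂f_2/∂x - ∂f_1/∂y = ∂(-x^2 - 3)/∂x - ∂(-2*x^2 - y^2)/∂y = -2*x + 2*y
Assembling: d(omega) = (-2*x + 2*y) dx ∧ dy.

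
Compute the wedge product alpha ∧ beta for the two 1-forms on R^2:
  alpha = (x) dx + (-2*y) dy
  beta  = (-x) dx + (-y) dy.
alpha ∧ beta = (-3*x*y) dx ∧ dy

Distribute the wedge, using dx_i ∧ dx_j = -dx_j ∧ dx_i and dx_i ∧ dx_i = 0. For each pair (i, j) with i < j, the coefficient of dx_i ∧ dx_j in alpha ∧ beta is (alpha_i * beta_j - alpha_j * beta_i). Collecting: alpha ∧ beta = (-3*x*y) dx ∧ dy.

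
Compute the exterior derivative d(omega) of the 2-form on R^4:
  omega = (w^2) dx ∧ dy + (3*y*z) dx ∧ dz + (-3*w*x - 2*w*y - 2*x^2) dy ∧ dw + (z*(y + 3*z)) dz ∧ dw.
d(omega) = (-w - 4*x) dx ∧ dy ∧ dw + (-3*z) dx ∧ dy ∧ dz + (z) dy ∧ dz ∧ dw

For a 2-form omega = sum_{i<j} g_{ij} dx_i ∧ dx_j, the exterior derivative is
  d(omega) = sum_{i<j} d(g_{ij}) ∧ dx_i ∧ dx_j = sum_{i<j, k} (∂g_{ij}/∂x_k) dx_k ∧ dx_i ∧ dx_j.
Expand each term, using dx_k ∧ dx_i ∧ dx_j = sgn(permutation) dx_{(a)} ∧ dx_{(b)} ∧ dx_{(c)} with (a < b < c) sorted:
  d(w^2) includes (∂/∂w)(w^2) dw = (2*w) dw, which multiplied by dx ∧ dy gives (2*w) dx ∧ dy ∧ dw
  d(3*y*z) includes (∂/∂y)(3*y*z) dy = (3*z) dy, which multiplied by dx ∧ dz gives (-3*z) dx ∧ dy ∧ dz
  d(-3*w*x - 2*w*y - 2*x^2) includes (∂/∂x)(-3*w*x - 2*w*y - 2*x^2) dx = (-3*w - 4*x) dx, which multiplied by dy ∧ dw gives (-3*w - 4*x) dx ∧ dy ∧ dw
  d(z*(y + 3*z)) includes (∂/∂y)(z*(y + 3*z)) dy = (z) dy, which multiplied by dz ∧ dw gives (z) dy ∧ dz ∧ dw
Collecting like 3-forms: d(omega) = (-w - 4*x) dx ∧ dy ∧ dw + (-3*z) dx ∧ dy ∧ dz + (z) dy ∧ dz ∧ dw.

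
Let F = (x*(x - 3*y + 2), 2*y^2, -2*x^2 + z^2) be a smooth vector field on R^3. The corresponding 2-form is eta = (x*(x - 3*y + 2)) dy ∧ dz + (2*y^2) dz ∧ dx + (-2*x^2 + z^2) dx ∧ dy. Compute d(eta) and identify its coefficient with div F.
d(eta) = (2*x + y + 2*z + 2) dx ∧ dy ∧ dz; div F = 2*x + y + 2*z + 2

For a 2-form in R^3 of the form above, applying d gives a 3-form with coefficient ∂P/∂x + ∂Q/∂y + ∂R/∂z:
  ∂P/∂x = 2*x - 3*y + 2
  ∂Q/∂y = 4*y
  ∂R/∂z = 2*z
Sum = 2*x + y + 2*z + 2, which is exactly div F.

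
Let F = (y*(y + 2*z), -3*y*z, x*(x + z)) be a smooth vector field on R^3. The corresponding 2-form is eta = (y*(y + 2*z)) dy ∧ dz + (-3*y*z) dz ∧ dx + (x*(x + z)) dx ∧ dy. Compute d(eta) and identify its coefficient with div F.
d(eta) = (x - 3*z) dx ∧ dy ∧ dz; div F = x - 3*z

For a 2-form in R^3 of the form above, applying d gives a 3-form with coefficient ∂P/∂x + ∂Q/∂y + ∂R/∂z:
  ∂P/∂x = 0
  ∂Q/∂y = -3*z
  ∂R/∂z = x
Sum = x - 3*z, which is exactly div F.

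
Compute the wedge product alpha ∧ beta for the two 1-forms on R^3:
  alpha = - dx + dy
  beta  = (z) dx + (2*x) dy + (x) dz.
alpha ∧ beta = (-2*x - z) dx ∧ dy + (-x) dx ∧ dz + (x) dy ∧ dz

Distribute the wedge, using dx_i ∧ dx_j = -dx_j ∧ dx_i and dx_i ∧ dx_i = 0. For each pair (i, j) with i < j, the coefficient of dx_i ∧ dx_j in alpha ∧ beta is (alpha_i * beta_j - alpha_j * beta_i). Collecting: alpha ∧ beta = (-2*x - z) dx ∧ dy + (-x) dx ∧ dz + (x) dy ∧ dz.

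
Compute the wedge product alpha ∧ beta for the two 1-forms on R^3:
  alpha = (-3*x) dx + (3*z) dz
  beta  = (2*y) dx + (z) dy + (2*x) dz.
alpha ∧ beta = (-3*x*z) dx ∧ dy + (-6*x^2 - 6*y*z) dx ∧ dz + (-3*z^2) dy ∧ dz

Distribute the wedge, using dx_i ∧ dx_j = -dx_j ∧ dx_i and dx_i ∧ dx_i = 0. For each pair (i, j) with i < j, the coefficient of dx_i ∧ dx_j in alpha ∧ beta is (alpha_i * beta_j - alpha_j * beta_i). Collecting: alpha ∧ beta = (-3*x*z) dx ∧ dy + (-6*x^2 - 6*y*z) dx ∧ dz + (-3*z^2) dy ∧ dz.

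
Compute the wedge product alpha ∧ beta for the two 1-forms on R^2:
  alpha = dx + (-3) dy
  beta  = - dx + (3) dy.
alpha ∧ beta = 0

Distribute the wedge, using dx_i ∧ dx_j = -dx_j ∧ dx_i and dx_i ∧ dx_i = 0. For each pair (i, j) with i < j, the coefficient of dx_i ∧ dx_j in alpha ∧ beta is (alpha_i * beta_j - alpha_j * beta_i). Collecting: alpha ∧ beta = 0.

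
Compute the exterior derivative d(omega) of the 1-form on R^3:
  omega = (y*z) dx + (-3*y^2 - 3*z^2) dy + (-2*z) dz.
d(omega) = (-z) dx ∧ dy + (-y) dx ∧ dz + (6*z) dy ∧ dz

For a 1-form omega = sum_i f_i dx_i, the exterior derivative is
  d(omega) = sum_{i < j} (∂f_j/∂x_i - ∂f_i/∂x_j) dx_i ∧ dx_j.
  coefficient of dx ∧ dy: ∂f_2/∂x - ∂f_1/∂y = ∂(-3*y^2 - 3*z^2)/∂x - ∂(y*z)/∂y = -z
  coefficient of dx ∧ dz: ∂f_3/∂x - ∂f_1/∂z = ∂(-2*z)/∂x - ∂(y*z)/∂z = -y
  coefficient of dy ∧ dz: ∂f_3/∂y - ∂f_2/∂z = ∂(-2*z)/∂y - ∂(-3*y^2 - 3*z^2)/∂z = 6*z
Assembling: d(omega) = (-z) dx ∧ dy + (-y) dx ∧ dz + (6*z) dy ∧ dz.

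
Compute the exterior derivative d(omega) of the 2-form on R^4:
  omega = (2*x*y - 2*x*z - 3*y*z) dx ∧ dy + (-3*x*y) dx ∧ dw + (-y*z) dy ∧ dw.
d(omega) = (-2*x - 3*y) dx ∧ dy ∧ dz + (3*x) dx ∧ dy ∧ dw + (y) dy ∧ dz ∧ dw

For a 2-form omega = sum_{i<j} g_{ij} dx_i ∧ dx_j, the exterior derivative is
  d(omega) = sum_{i<j} d(g_{ij}) ∧ dx_i ∧ dx_j = sum_{i<j, k} (∂g_{ij}/∂x_k) dx_k ∧ dx_i ∧ dx_j.
Expand each term, using dx_k ∧ dx_i ∧ dx_j = sgn(permutation) dx_{(a)} ∧ dx_{(b)} ∧ dx_{(c)} with (a < b < c) sorted:
  d(2*x*y - 2*x*z - 3*y*z) includes (∂/∂z)(2*x*y - 2*x*z - 3*y*z) dz = (-2*x - 3*y) dz, which multiplied by dx ∧ dy gives (-2*x - 3*y) dx ∧ dy ∧ dz
  d(-3*x*y) includes (∂/∂y)(-3*x*y) dy = (-3*x) dy, which multiplied by dx ∧ dw gives (3*x) dx ∧ dy ∧ dw
  d(-y*z) includes (∂/∂z)(-y*z) dz = (-y) dz, which multiplied by dy ∧ dw gives (y) dy ∧ dz ∧ dw
Collecting like 3-forms: d(omega) = (-2*x - 3*y) dx ∧ dy ∧ dz + (3*x) dx ∧ dy ∧ dw + (y) dy ∧ dz ∧ dw.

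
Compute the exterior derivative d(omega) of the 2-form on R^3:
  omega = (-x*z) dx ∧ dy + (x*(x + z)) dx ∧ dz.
d(omega) = (-x) dx ∧ dy ∧ dz

For a 2-form omega = sum_{i<j} g_{ij} dx_i ∧ dx_j, the exterior derivative is
  d(omega) = sum_{i<j} d(g_{ij}) ∧ dx_i ∧ dx_j = sum_{i<j, k} (∂g_{ij}/∂x_k) dx_k ∧ dx_i ∧ dx_j.
Expand each term, using dx_k ∧ dx_i ∧ dx_j = sgn(permutation) dx_{(a)} ∧ dx_{(b)} ∧ dx_{(c)} with (a < b < c) sorted:
  d(-x*z) includes (∂/∂z)(-x*z) dz = (-x) dz, which multiplied by dx ∧ dy gives (-x) dx ∧ dy ∧ dz
Collecting like 3-forms: d(omega) = (-x) dx ∧ dy ∧ dz.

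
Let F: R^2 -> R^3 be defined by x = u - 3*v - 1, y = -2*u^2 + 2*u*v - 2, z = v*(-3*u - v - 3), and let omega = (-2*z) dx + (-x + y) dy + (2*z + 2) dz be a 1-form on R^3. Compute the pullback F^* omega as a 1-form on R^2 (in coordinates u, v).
F^* omega = (8*u^3 - 12*u^2*v + 4*u^2 + 22*u*v^2 - 8*u*v + 4*u + 6*v^3 + 26*v^2 - 2*v) du + (-4*u^3 + 22*u^2*v - 2*u^2 + 18*u*v^2 + 24*u*v - 8*u + 4*v^3 + 12*v^2 - 4*v - 6) dv

Using F^*(f dg) = (f ∘ F) d(g ∘ F), substitute each coordinate x_i by F_i(u, v) in f_i, and replace dx_i by d F_i = (∂F_i/∂u) du + (∂F_i/∂v) dv.
  For the x component: f_1(F) = 2*v*(3*u + v + 3); d F_1 = (1) du + (-3) dv
  For the y component: f_2(F) = -2*u^2 + 2*u*v - u + 3*v - 1; d F_2 = (-4*u + 2*v) du + (2*u) dv
  For the z component: f_3(F) = -6*u*v - 2*v^2 - 6*v + 2; d F_3 = (-3*v) du + (-3*u - 2*v - 3) dv
Combining and collecting du, dv coefficients:
  coeff of du: 8*u^3 - 12*u^2*v + 4*u^2 + 22*u*v^2 - 8*u*v + 4*u + 6*v^3 + 26*v^2 - 2*v
  coeff of dv: -4*u^3 + 22*u^2*v - 2*u^2 + 18*u*v^2 + 24*u*v - 8*u + 4*v^3 + 12*v^2 - 4*v - 6
F^* omega = (8*u^3 - 12*u^2*v + 4*u^2 + 22*u*v^2 - 8*u*v + 4*u + 6*v^3 + 26*v^2 - 2*v) du + (-4*u^3 + 22*u^2*v - 2*u^2 + 18*u*v^2 + 24*u*v - 8*u + 4*v^3 + 12*v^2 - 4*v - 6) dv.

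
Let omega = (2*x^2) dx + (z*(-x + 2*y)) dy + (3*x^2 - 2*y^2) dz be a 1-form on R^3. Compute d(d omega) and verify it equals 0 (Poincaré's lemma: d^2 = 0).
d(d omega) = 0

Step 1: d omega = sum_{i<j} (∂f_j/∂x_i - ∂f_i/∂x_j) dx_i ∧ dx_j:
  coeff of dx ∧ dy: -z
  coeff of dx ∧ dz: 6*x
  coeff of dy ∧ dz: x - 6*y
Step 2: Apply d again to each 2-form coefficient. The only possible 3-form in R^3 is dx ∧ dy ∧ dz, with coefficient
  ∂(coeff of dy∧dz)/∂x - ∂(coeff of dx∧dz)/∂y + ∂(coeff of dx∧dy)/∂z
  = ∂/∂x (x - 6*y) - ∂/∂y (6*x) + ∂/∂z (-z).
Each of these terms simplifies to sums of mixed partials that cancel in pairs. The result is 0 (by equality of mixed partials for smooth functions — Schwarz / Clairaut).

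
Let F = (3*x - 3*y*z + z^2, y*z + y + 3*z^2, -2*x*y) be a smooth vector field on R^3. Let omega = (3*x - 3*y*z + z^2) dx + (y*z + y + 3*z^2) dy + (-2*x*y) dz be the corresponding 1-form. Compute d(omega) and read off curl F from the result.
d(omega) = (-2*x - y - 6*z) dy ∧ dz + (-y + 2*z) dz ∧ dx + (3*z) dx ∧ dy; curl F = (-2*x - y - 6*z, -y + 2*z, 3*z)

d omega = sum_{i<j} (∂f_j/∂x_i - ∂f_i/∂x_j) dx_i ∧ dx_j. Under the identification (dy ∧ dz, dz ∧ dx, dx ∧ dy) ↔ (e_x, e_y, e_z), the coefficients are exactly the components of curl F. Compute:
  ∂R/∂y - ∂Q/∂z = (-2*x) - (y + 6*z) = -2*x - y - 6*z
  ∂P/∂z - ∂R/∂x = (-3*y + 2*z) - (-2*y) = -y + 2*z
  ∂Q/∂x - ∂P/∂y = (0) - (-3*z) = 3*z.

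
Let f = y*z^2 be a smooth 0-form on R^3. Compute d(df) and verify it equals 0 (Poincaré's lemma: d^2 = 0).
d(df) = 0

Step 1: df = sum_i (∂f/∂x_i) dx_i = (0) dx + (z^2) dy + (2*y*z) dz.
Step 2: Apply d again. Using the 1-form formula, the coefficient of dx ∧ dy in d(df) is ∂^2 f/∂x ∂y - ∂^2 f/∂y ∂x = (0) - (0) = 0 (equality of mixed partials for smooth f).
Similarly for dx ∧ dz and dy ∧ dz — all coefficients vanish. So d(df) = 0.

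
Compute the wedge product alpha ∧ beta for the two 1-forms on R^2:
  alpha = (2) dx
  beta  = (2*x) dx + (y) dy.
alpha ∧ beta = (2*y) dx ∧ dy

Distribute the wedge, using dx_i ∧ dx_j = -dx_j ∧ dx_i and dx_i ∧ dx_i = 0. For each pair (i, j) with i < j, the coefficient of dx_i ∧ dx_j in alpha ∧ beta is (alpha_i * beta_j - alpha_j * beta_i). Collecting: alpha ∧ beta = (2*y) dx ∧ dy.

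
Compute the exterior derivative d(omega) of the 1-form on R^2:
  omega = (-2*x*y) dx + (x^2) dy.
d(omega) = (4*x) dx ∧ dy

For a 1-form omega = sum_i f_i dx_i, the exterior derivative is
  d(omega) = sum_{i < j} (∂f_j/∂x_i - ∂f_i/∂x_j) dx_i ∧ dx_j.
  coefficient of dx ∧ dy: ∂f_2/∂x - ∂f_1/∂y = ∂(x^2)/∂x - ∂(-2*x*y)/∂y = 4*x
Assembling: d(omega) = (4*x) dx ∧ dy.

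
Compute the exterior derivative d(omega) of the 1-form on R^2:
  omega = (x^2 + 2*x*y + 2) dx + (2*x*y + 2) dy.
d(omega) = (-2*x + 2*y) dx ∧ dy

For a 1-form omega = sum_i f_i dx_i, the exterior derivative is
  d(omega) = sum_{i < j} (∂f_j/∂x_i - ∂f_i/∂x_j) dx_i ∧ dx_j.
  coefficient of dx ∧ dy: ∂f_2/∂x - ∂f_1/∂y = ∂(2*x*y + 2)/∂x - ∂(x^2 + 2*x*y + 2)/∂y = -2*x + 2*y
Assembling: d(omega) = (-2*x + 2*y) dx ∧ dy.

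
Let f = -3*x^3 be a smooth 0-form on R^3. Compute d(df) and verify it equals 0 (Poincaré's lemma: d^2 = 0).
d(df) = 0

Step 1: df = sum_i (∂f/∂x_i) dx_i = (-9*x^2) dx + (0) dy + (0) dz.
Step 2: Apply d again. Using the 1-form formula, the coefficient of dx ∧ dy in d(df) is ∂^2 f/∂x ∂y - ∂^2 f/∂y ∂x = (0) - (0) = 0 (equality of mixed partials for smooth f).
Similarly for dx ∧ dz and dy ∧ dz — all coefficients vanish. So d(df) = 0.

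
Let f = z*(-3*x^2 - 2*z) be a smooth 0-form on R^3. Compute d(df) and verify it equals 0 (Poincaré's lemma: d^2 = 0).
d(df) = 0

Step 1: df = sum_i (∂f/∂x_i) dx_i = (-6*x*z) dx + (0) dy + (-3*x^2 - 4*z) dz.
Step 2: Apply d again. Using the 1-form formula, the coefficient of dx ∧ dy in d(df) is ∂^2 f/∂x ∂y - ∂^2 f/∂y ∂x = (0) - (0) = 0 (equality of mixed partials for smooth f).
Similarly for dx ∧ dz and dy ∧ dz — all coefficients vanish. So d(df) = 0.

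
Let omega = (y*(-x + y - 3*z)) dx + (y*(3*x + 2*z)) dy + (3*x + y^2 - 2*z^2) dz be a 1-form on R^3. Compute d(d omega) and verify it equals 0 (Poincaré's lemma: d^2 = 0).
d(d omega) = 0

Step 1: d omega = sum_{i<j} (∂f_j/∂x_i - ∂f_i/∂x_j) dx_i ∧ dx_j:
  coeff of dx ∧ dy: x + y + 3*z
  coeff of dx ∧ dz: 3*y + 3
  coeff of dy ∧ dz: 0
Step 2: Apply d again to each 2-form coefficient. The only possible 3-form in R^3 is dx ∧ dy ∧ dz, with coefficient
  ∂(coeff of dy∧dz)/∂x - ∂(coeff of dx∧dz)/∂y + ∂(coeff of dx∧dy)/∂z
  = ∂/∂x (0) - ∂/∂y (3*y + 3) + ∂/∂z (x + y + 3*z).
Each of these terms simplifies to sums of mixed partials that cancel in pairs. The result is 0 (by equality of mixed partials for smooth functions — Schwarz / Clairaut).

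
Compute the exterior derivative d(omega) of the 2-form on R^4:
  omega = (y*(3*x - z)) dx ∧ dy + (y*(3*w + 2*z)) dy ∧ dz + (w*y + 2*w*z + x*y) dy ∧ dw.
d(omega) = (-y) dx ∧ dy ∧ dz + (-2*w + 3*y) dy ∧ dz ∧ dw + (y) dx ∧ dy ∧ dw

For a 2-form omega = sum_{i<j} g_{ij} dx_i ∧ dx_j, the exterior derivative is
  d(omega) = sum_{i<j} d(g_{ij}) ∧ dx_i ∧ dx_j = sum_{i<j, k} (∂g_{ij}/∂x_k) dx_k ∧ dx_i ∧ dx_j.
Expand each term, using dx_k ∧ dx_i ∧ dx_j = sgn(permutation) dx_{(a)} ∧ dx_{(b)} ∧ dx_{(c)} with (a < b < c) sorted:
  d(y*(3*x - z)) includes (∂/∂z)(y*(3*x - z)) dz = (-y) dz, which multiplied by dx ∧ dy gives (-y) dx ∧ dy ∧ dz
  d(y*(3*w + 2*z)) includes (∂/∂w)(y*(3*w + 2*z)) dw = (3*y) dw, which multiplied by dy ∧ dz gives (3*y) dy ∧ dz ∧ dw
  d(w*y + 2*w*z + x*y) includes (∂/∂x)(w*y + 2*w*z + x*y) dx = (y) dx, which multiplied by dy ∧ dw gives (y) dx ∧ dy ∧ dw
  d(w*y + 2*w*z + x*y) includes (∂/∂z)(w*y + 2*w*z + x*y) dz = (2*w) dz, which multiplied by dy ∧ dw gives (-2*w) dy ∧ dz ∧ dw
Collecting like 3-forms: d(omega) = (-y) dx ∧ dy ∧ dz + (-2*w + 3*y) dy ∧ dz ∧ dw + (y) dx ∧ dy ∧ dw.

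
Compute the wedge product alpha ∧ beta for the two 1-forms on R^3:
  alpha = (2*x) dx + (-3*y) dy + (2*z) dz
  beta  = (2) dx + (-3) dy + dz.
alpha ∧ beta = (-6*x + 6*y) dx ∧ dy + (2*x - 4*z) dx ∧ dz + (-3*y + 6*z) dy ∧ dz

Distribute the wedge, using dx_i ∧ dx_j = -dx_j ∧ dx_i and dx_i ∧ dx_i = 0. For each pair (i, j) with i < j, the coefficient of dx_i ∧ dx_j in alpha ∧ beta is (alpha_i * beta_j - alpha_j * beta_i). Collecting: alpha ∧ beta = (-6*x + 6*y) dx ∧ dy + (2*x - 4*z) dx ∧ dz + (-3*y + 6*z) dy ∧ dz.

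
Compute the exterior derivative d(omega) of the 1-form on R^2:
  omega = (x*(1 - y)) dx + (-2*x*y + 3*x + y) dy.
d(omega) = (x - 2*y + 3) dx ∧ dy

For a 1-form omega = sum_i f_i dx_i, the exterior derivative is
  d(omega) = sum_{i < j} (∂f_j/∂x_i - ∂f_i/∂x_j) dx_i ∧ dx_j.
  coefficient of dx ∧ dy: ∂f_2/∂x - ∂f_1/∂y = ∂(-2*x*y + 3*x + y)/∂x - ∂(x*(1 - y))/∂y = x - 2*y + 3
Assembling: d(omega) = (x - 2*y + 3) dx ∧ dy.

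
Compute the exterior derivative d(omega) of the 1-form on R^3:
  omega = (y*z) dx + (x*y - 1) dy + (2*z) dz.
d(omega) = (y - z) dx ∧ dy + (-y) dx ∧ dz

For a 1-form omega = sum_i f_i dx_i, the exterior derivative is
  d(omega) = sum_{i < j} (∂f_j/∂x_i - ∂f_i/∂x_j) dx_i ∧ dx_j.
  coefficient of dx ∧ dy: ∂f_2/∂x - ∂f_1/∂y = ∂(x*y - 1)/∂x - ∂(y*z)/∂y = y - z
  coefficient of dx ∧ dz: ∂f_3/∂x - ∂f_1/∂z = ∂(2*z)/∂x - ∂(y*z)/∂z = -y
Assembling: d(omega) = (y - z) dx ∧ dy + (-y) dx ∧ dz.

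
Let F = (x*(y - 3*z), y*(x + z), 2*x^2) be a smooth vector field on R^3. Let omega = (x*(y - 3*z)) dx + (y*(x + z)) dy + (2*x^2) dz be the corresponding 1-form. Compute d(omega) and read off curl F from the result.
d(omega) = (-y) dy ∧ dz + (-7*x) dz ∧ dx + (-x + y) dx ∧ dy; curl F = (-y, -7*x, -x + y)

d omega = sum_{i<j} (∂f_j/∂x_i - ∂f_i/∂x_j) dx_i ∧ dx_j. Under the identification (dy ∧ dz, dz ∧ dx, dx ∧ dy) ↔ (e_x, e_y, e_z), the coefficients are exactly the components of curl F. Compute:
  ∂R/∂y - ∂Q/∂z = (0) - (y) = -y
  ∂P/∂z - ∂R/∂x = (-3*x) - (4*x) = -7*x
  ∂Q/∂x - ∂P/∂y = (y) - (x) = -x + y.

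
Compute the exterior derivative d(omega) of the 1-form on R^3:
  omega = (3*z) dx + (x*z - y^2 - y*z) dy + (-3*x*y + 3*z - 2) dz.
d(omega) = (z) dx ∧ dy + (-3*y - 3) dx ∧ dz + (-4*x + y) dy ∧ dz

For a 1-form omega = sum_i f_i dx_i, the exterior derivative is
  d(omega) = sum_{i < j} (∂f_j/∂x_i - ∂f_i/∂x_j) dx_i ∧ dx_j.
  coefficient of dx ∧ dy: ∂f_2/∂x - ∂f_1/∂y = ∂(x*z - y^2 - y*z)/∂x - ∂(3*z)/∂y = z
  coefficient of dx ∧ dz: ∂f_3/∂x - ∂f_1/∂z = ∂(-3*x*y + 3*z - 2)/∂x - ∂(3*z)/∂z = -3*y - 3
  coefficient of dy ∧ dz: ∂f_3/∂y - ∂f_2/∂z = ∂(-3*x*y + 3*z - 2)/∂y - ∂(x*z - y^2 - y*z)/∂z = -4*x + y
Assembling: d(omega) = (z) dx ∧ dy + (-3*y - 3) dx ∧ dz + (-4*x + y) dy ∧ dz.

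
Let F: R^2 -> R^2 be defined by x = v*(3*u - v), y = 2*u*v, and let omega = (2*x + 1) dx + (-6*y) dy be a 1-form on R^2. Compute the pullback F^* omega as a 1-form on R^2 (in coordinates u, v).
F^* omega = (3*v*(-2*u*v - 2*v^2 + 1)) du + (-6*u^2*v - 18*u*v^2 + 3*u + 4*v^3 - 2*v) dv

Using F^*(f dg) = (f ∘ F) d(g ∘ F), substitute each coordinate x_i by F_i(u, v) in f_i, and replace dx_i by d F_i = (∂F_i/∂u) du + (∂F_i/∂v) dv.
  For the x component: f_1(F) = 6*u*v - 2*v^2 + 1; d F_1 = (3*v) du + (3*u - 2*v) dv
  For the y component: f_2(F) = -12*u*v; d F_2 = (2*v) du + (2*u) dv
Combining and collecting du, dv coefficients:
  coeff of du: 3*v*(-2*u*v - 2*v^2 + 1)
  coeff of dv: -6*u^2*v - 18*u*v^2 + 3*u + 4*v^3 - 2*v
F^* omega = (3*v*(-2*u*v - 2*v^2 + 1)) du + (-6*u^2*v - 18*u*v^2 + 3*u + 4*v^3 - 2*v) dv.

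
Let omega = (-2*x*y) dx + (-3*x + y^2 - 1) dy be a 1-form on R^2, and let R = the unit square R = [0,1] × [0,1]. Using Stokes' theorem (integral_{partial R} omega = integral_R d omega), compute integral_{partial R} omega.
integral_(partial R) omega = -2

Stokes: integral_partial_R omega = integral_R d omega with d omega = (∂Q/∂x - ∂P/∂y) dx ∧ dy.
  ∂Q/∂x = -3
  ∂P/∂y = -2*x
  integrand = ∂Q/∂x - ∂P/∂y = 2*x - 3.
Integrating over R: integral_0^1 integral_0^1 (2*x - 3) dx dy = -2.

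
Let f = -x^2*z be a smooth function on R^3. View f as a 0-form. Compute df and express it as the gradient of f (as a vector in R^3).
df = (-2*x*z) dx + (0) dy + (-x^2) dz; grad f = (-2*x*z, 0, -x^2)

For a 0-form f, d f = (∂f/∂x) dx + (∂f/∂y) dy + (∂f/∂z) dz. The components of the vector representation are exactly the entries of grad f in Cartesian coordinates:
  ∂f/∂x = -2*x*z
  ∂f/∂y = 0
  ∂f/∂z = -x^2.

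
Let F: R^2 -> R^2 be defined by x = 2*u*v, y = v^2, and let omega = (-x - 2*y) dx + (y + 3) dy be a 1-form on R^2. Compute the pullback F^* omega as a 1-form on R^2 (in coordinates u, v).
F^* omega = (4*v^2*(-u - v)) du + (2*v*(-2*u^2 - 2*u*v + v^2 + 3)) dv

Using F^*(f dg) = (f ∘ F) d(g ∘ F), substitute each coordinate x_i by F_i(u, v) in f_i, and replace dx_i by d F_i = (∂F_i/∂u) du + (∂F_i/∂v) dv.
  For the x component: f_1(F) = 2*v*(-u - v); d F_1 = (2*v) du + (2*u) dv
  For the y component: f_2(F) = v^2 + 3; d F_2 = (0) du + (2*v) dv
Combining and collecting du, dv coefficients:
  coeff of du: 4*v^2*(-u - v)
  coeff of dv: 2*v*(-2*u^2 - 2*u*v + v^2 + 3)
F^* omega = (4*v^2*(-u - v)) du + (2*v*(-2*u^2 - 2*u*v + v^2 + 3)) dv.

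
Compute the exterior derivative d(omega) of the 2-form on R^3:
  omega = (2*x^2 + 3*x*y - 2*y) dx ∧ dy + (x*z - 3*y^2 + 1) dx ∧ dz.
d(omega) = (6*y) dx ∧ dy ∧ dz

For a 2-form omega = sum_{i<j} g_{ij} dx_i ∧ dx_j, the exterior derivative is
  d(omega) = sum_{i<j} d(g_{ij}) ∧ dx_i ∧ dx_j = sum_{i<j, k} (∂g_{ij}/∂x_k) dx_k ∧ dx_i ∧ dx_j.
Expand each term, using dx_k ∧ dx_i ∧ dx_j = sgn(permutation) dx_{(a)} ∧ dx_{(b)} ∧ dx_{(c)} with (a < b < c) sorted:
  d(x*z - 3*y^2 + 1) includes (∂/∂y)(x*z - 3*y^2 + 1) dy = (-6*y) dy, which multiplied by dx ∧ dz gives (6*y) dx ∧ dy ∧ dz
Collecting like 3-forms: d(omega) = (6*y) dx ∧ dy ∧ dz.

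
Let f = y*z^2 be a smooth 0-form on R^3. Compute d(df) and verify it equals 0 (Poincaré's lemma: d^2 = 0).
d(df) = 0

Step 1: df = sum_i (∂f/∂x_i) dx_i = (0) dx + (z^2) dy + (2*y*z) dz.
Step 2: Apply d again. Using the 1-form formula, the coefficient of dx ∧ dy in d(df) is ∂^2 f/∂x ∂y - ∂^2 f/∂y ∂x = (0) - (0) = 0 (equality of mixed partials for smooth f).
Similarly for dx ∧ dz and dy ∧ dz — all coefficients vanish. So d(df) = 0.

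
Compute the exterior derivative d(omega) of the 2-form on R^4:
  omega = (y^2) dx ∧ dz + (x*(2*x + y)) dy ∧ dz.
d(omega) = (4*x - y) dx ∧ dy ∧ dz

For a 2-form omega = sum_{i<j} g_{ij} dx_i ∧ dx_j, the exterior derivative is
  d(omega) = sum_{i<j} d(g_{ij}) ∧ dx_i ∧ dx_j = sum_{i<j, k} (∂g_{ij}/∂x_k) dx_k ∧ dx_i ∧ dx_j.
Expand each term, using dx_k ∧ dx_i ∧ dx_j = sgn(permutation) dx_{(a)} ∧ dx_{(b)} ∧ dx_{(c)} with (a < b < c) sorted:
  d(y^2) includes (∂/∂y)(y^2) dy = (2*y) dy, which multiplied by dx ∧ dz gives (-2*y) dx ∧ dy ∧ dz
  d(x*(2*x + y)) includes (∂/∂x)(x*(2*x + y)) dx = (4*x + y) dx, which multiplied by dy ∧ dz gives (4*x + y) dx ∧ dy ∧ dz
Collecting like 3-forms: d(omega) = (4*x - y) dx ∧ dy ∧ dz.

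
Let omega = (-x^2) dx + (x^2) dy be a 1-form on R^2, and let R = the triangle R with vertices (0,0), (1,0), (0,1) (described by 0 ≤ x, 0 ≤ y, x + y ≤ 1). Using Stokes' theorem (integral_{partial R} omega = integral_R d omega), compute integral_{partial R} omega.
integral_(partial R) omega = 1/3

Stokes: integral_partial_R omega = integral_R d omega with d omega = (∂Q/∂x - ∂P/∂y) dx ∧ dy.
  ∂Q/∂x = 2*x
  ∂P/∂y = 0
  integrand = ∂Q/∂x - ∂P/∂y = 2*x.
Integrating over R: integral_0^1 integral_0^{1-x} (2*x) dy dx = 1/3.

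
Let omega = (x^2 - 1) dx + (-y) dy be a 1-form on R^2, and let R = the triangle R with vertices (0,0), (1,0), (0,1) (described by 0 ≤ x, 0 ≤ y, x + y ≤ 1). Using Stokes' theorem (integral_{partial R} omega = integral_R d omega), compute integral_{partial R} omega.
integral_(partial R) omega = 0

Stokes: integral_partial_R omega = integral_R d omega with d omega = (∂Q/∂x - ∂P/∂y) dx ∧ dy.
  ∂Q/∂x = 0
  ∂P/∂y = 0
  integrand = ∂Q/∂x - ∂P/∂y = 0.
Integrating over R: integral_0^1 integral_0^{1-x} (0) dy dx = 0.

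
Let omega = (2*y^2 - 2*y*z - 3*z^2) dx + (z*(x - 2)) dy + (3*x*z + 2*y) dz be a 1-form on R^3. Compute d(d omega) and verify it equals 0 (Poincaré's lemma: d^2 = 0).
d(d omega) = 0

Step 1: d omega = sum_{i<j} (∂f_j/∂x_i - ∂f_i/∂x_j) dx_i ∧ dx_j:
  coeff of dx ∧ dy: -4*y + 3*z
  coeff of dx ∧ dz: 2*y + 9*z
  coeff of dy ∧ dz: 4 - x
Step 2: Apply d again to each 2-form coefficient. The only possible 3-form in R^3 is dx ∧ dy ∧ dz, with coefficient
  ∂(coeff of dy∧dz)/∂x - ∂(coeff of dx∧dz)/∂y + ∂(coeff of dx∧dy)/∂z
  = ∂/∂x (4 - x) - ∂/∂y (2*y + 9*z) + ∂/∂z (-4*y + 3*z).
Each of these terms simplifies to sums of mixed partials that cancel in pairs. The result is 0 (by equality of mixed partials for smooth functions — Schwarz / Clairaut).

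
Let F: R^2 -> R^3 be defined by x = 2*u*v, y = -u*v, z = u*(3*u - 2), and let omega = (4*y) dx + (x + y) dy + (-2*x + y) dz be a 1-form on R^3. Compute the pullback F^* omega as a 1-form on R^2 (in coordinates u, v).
F^* omega = (u*v*(-30*u - 9*v + 10)) du + (-9*u^2*v) dv

Using F^*(f dg) = (f ∘ F) d(g ∘ F), substitute each coordinate x_i by F_i(u, v) in f_i, and replace dx_i by d F_i = (∂F_i/∂u) du + (∂F_i/∂v) dv.
  For the x component: f_1(F) = -4*u*v; d F_1 = (2*v) du + (2*u) dv
  For the y component: f_2(F) = u*v; d F_2 = (-v) du + (-u) dv
  For the z component: f_3(F) = -5*u*v; d F_3 = (6*u - 2) du + (0) dv
Combining and collecting du, dv coefficients:
  coeff of du: u*v*(-30*u - 9*v + 10)
  coeff of dv: -9*u^2*v
F^* omega = (u*v*(-30*u - 9*v + 10)) du + (-9*u^2*v) dv.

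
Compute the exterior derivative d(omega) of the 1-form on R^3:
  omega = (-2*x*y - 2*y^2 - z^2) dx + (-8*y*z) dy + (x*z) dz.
d(omega) = (2*x + 4*y) dx ∧ dy + (3*z) dx ∧ dz + (8*y) dy ∧ dz

For a 1-form omega = sum_i f_i dx_i, the exterior derivative is
  d(omega) = sum_{i < j} (∂f_j/∂x_i - ∂f_i/∂x_j) dx_i ∧ dx_j.
  coefficient of dx ∧ dy: ∂f_2/∂x - ∂f_1/∂y = ∂(-8*y*z)/∂x - ∂(-2*x*y - 2*y^2 - z^2)/∂y = 2*x + 4*y
  coefficient of dx ∧ dz: ∂f_3/∂x - ∂f_1/∂z = ∂(x*z)/∂x - ∂(-2*x*y - 2*y^2 - z^2)/∂z = 3*z
  coefficient of dy ∧ dz: ∂f_3/∂y - ∂f_2/∂z = ∂(x*z)/∂y - ∂(-8*y*z)/∂z = 8*y
Assembling: d(omega) = (2*x + 4*y) dx ∧ dy + (3*z) dx ∧ dz + (8*y) dy ∧ dz.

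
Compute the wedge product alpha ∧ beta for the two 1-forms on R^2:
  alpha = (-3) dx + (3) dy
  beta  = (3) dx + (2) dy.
alpha ∧ beta = (-15) dx ∧ dy

Distribute the wedge, using dx_i ∧ dx_j = -dx_j ∧ dx_i and dx_i ∧ dx_i = 0. For each pair (i, j) with i < j, the coefficient of dx_i ∧ dx_j in alpha ∧ beta is (alpha_i * beta_j - alpha_j * beta_i). Collecting: alpha ∧ beta = (-15) dx ∧ dy.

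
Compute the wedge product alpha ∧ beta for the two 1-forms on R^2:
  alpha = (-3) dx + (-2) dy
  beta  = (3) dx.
alpha ∧ beta = (6) dx ∧ dy

Distribute the wedge, using dx_i ∧ dx_j = -dx_j ∧ dx_i and dx_i ∧ dx_i = 0. For each pair (i, j) with i < j, the coefficient of dx_i ∧ dx_j in alpha ∧ beta is (alpha_i * beta_j - alpha_j * beta_i). Collecting: alpha ∧ beta = (6) dx ∧ dy.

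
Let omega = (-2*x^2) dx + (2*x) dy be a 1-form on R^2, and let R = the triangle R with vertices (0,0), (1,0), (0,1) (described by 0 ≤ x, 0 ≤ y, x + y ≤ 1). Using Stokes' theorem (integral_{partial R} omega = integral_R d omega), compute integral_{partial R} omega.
integral_(partial R) omega = 1

Stokes: integral_partial_R omega = integral_R d omega with d omega = (∂Q/∂x - ∂P/∂y) dx ∧ dy.
  ∂Q/∂x = 2
  ∂P/∂y = 0
  integrand = ∂Q/∂x - ∂P/∂y = 2.
Integrating over R: integral_0^1 integral_0^{1-x} (2) dy dx = 1.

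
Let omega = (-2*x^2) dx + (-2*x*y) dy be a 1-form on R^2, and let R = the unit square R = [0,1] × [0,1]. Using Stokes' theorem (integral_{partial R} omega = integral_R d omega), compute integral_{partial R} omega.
integral_(partial R) omega = -1

Stokes: integral_partial_R omega = integral_R d omega with d omega = (∂Q/∂x - ∂P/∂y) dx ∧ dy.
  ∂Q/∂x = -2*y
  ∂P/∂y = 0
  integrand = ∂Q/∂x - ∂P/∂y = -2*y.
Integrating over R: integral_0^1 integral_0^1 (-2*y) dx dy = -1.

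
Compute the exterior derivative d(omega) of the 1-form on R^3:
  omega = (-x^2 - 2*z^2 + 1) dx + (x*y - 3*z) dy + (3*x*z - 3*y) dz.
d(omega) = (y) dx ∧ dy + (7*z) dx ∧ dz

For a 1-form omega = sum_i f_i dx_i, the exterior derivative is
  d(omega) = sum_{i < j} (∂f_j/∂x_i - ∂f_i/∂x_j) dx_i ∧ dx_j.
  coefficient of dx ∧ dy: ∂f_2/∂x - ∂f_1/∂y = ∂(x*y - 3*z)/∂x - ∂(-x^2 - 2*z^2 + 1)/∂y = y
  coefficient of dx ∧ dz: ∂f_3/∂x - ∂f_1/∂z = ∂(3*x*z - 3*y)/∂x - ∂(-x^2 - 2*z^2 + 1)/∂z = 7*z
Assembling: d(omega) = (y) dx ∧ dy + (7*z) dx ∧ dz.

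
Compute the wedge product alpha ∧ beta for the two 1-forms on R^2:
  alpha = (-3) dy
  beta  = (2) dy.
alpha ∧ beta = 0

Distribute the wedge, using dx_i ∧ dx_j = -dx_j ∧ dx_i and dx_i ∧ dx_i = 0. For each pair (i, j) with i < j, the coefficient of dx_i ∧ dx_j in alpha ∧ beta is (alpha_i * beta_j - alpha_j * beta_i). Collecting: alpha ∧ beta = 0.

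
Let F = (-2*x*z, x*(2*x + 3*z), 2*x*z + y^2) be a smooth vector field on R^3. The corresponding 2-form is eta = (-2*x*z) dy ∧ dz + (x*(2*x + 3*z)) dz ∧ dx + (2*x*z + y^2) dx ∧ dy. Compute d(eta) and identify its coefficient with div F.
d(eta) = (2*x - 2*z) dx ∧ dy ∧ dz; div F = 2*x - 2*z

For a 2-form in R^3 of the form above, applying d gives a 3-form with coefficient ∂P/∂x + ∂Q/∂y + ∂R/∂z:
  ∂P/∂x = -2*z
  ∂Q/∂y = 0
  ∂R/∂z = 2*x
Sum = 2*x - 2*z, which is exactly div F.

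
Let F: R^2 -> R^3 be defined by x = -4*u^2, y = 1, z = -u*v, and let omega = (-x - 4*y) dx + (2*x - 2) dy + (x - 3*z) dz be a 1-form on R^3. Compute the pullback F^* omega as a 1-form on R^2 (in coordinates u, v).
F^* omega = (u*(-32*u^2 + 4*u*v - 3*v^2 + 32)) du + (u^2*(4*u - 3*v)) dv

Using F^*(f dg) = (f ∘ F) d(g ∘ F), substitute each coordinate x_i by F_i(u, v) in f_i, and replace dx_i by d F_i = (∂F_i/∂u) du + (∂F_i/∂v) dv.
  For the x component: f_1(F) = 4*u^2 - 4; d F_1 = (-8*u) du + (0) dv
  For the y component: f_2(F) = -8*u^2 - 2; d F_2 = (0) du + (0) dv
  For the z component: f_3(F) = u*(-4*u + 3*v); d F_3 = (-v) du + (-u) dv
Combining and collecting du, dv coefficients:
  coeff of du: u*(-32*u^2 + 4*u*v - 3*v^2 + 32)
  coeff of dv: u^2*(4*u - 3*v)
F^* omega = (u*(-32*u^2 + 4*u*v - 3*v^2 + 32)) du + (u^2*(4*u - 3*v)) dv.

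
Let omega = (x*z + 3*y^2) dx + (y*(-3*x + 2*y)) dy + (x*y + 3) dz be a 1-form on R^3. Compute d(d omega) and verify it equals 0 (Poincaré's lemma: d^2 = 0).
d(d omega) = 0

Step 1: d omega = sum_{i<j} (∂f_j/∂x_i - ∂f_i/∂x_j) dx_i ∧ dx_j:
  coeff of dx ∧ dy: -9*y
  coeff of dx ∧ dz: -x + y
  coeff of dy ∧ dz: x
Step 2: Apply d again to each 2-form coefficient. The only possible 3-form in R^3 is dx ∧ dy ∧ dz, with coefficient
  ∂(coeff of dy∧dz)/∂x - ∂(coeff of dx∧dz)/∂y + ∂(coeff of dx∧dy)/∂z
  = ∂/∂x (x) - ∂/∂y (-x + y) + ∂/∂z (-9*y).
Each of these terms simplifies to sums of mixed partials that cancel in pairs. The result is 0 (by equality of mixed partials for smooth functions — Schwarz / Clairaut).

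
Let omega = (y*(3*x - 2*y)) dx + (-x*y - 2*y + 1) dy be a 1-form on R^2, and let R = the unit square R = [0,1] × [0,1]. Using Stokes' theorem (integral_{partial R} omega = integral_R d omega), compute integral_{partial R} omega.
integral_(partial R) omega = 0

Stokes: integral_partial_R omega = integral_R d omega with d omega = (∂Q/∂x - ∂P/∂y) dx ∧ dy.
  ∂Q/∂x = -y
  ∂P/∂y = 3*x - 4*y
  integrand = ∂Q/∂x - ∂P/∂y = -3*x + 3*y.
Integrating over R: integral_0^1 integral_0^1 (-3*x + 3*y) dx dy = 0.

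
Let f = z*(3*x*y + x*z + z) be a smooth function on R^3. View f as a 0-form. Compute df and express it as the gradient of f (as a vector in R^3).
df = (z*(3*y + z)) dx + (3*x*z) dy + (3*x*y + 2*x*z + 2*z) dz; grad f = (z*(3*y + z), 3*x*z, 3*x*y + 2*x*z + 2*z)

For a 0-form f, d f = (∂f/∂x) dx + (∂f/∂y) dy + (∂f/∂z) dz. The components of the vector representation are exactly the entries of grad f in Cartesian coordinates:
  ∂f/∂x = z*(3*y + z)
  ∂f/∂y = 3*x*z
  ∂f/∂z = 3*x*y + 2*x*z + 2*z.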